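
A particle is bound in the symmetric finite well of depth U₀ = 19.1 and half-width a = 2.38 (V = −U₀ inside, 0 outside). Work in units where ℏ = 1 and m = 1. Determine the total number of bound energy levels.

The dimensionless depth is z₀ = a√(2mU₀)/ℏ = 2.38 × √(38.20) = 14.71.
A new bound state (alternating even/odd) appears each time z₀ passes a multiple of π/2, so N = ⌊2z₀/π⌋ + 1 = ⌊9.365⌋ + 1 = 10.

N = 10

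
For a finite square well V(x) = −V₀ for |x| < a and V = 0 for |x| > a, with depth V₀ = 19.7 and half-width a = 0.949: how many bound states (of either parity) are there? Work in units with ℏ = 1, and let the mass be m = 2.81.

The dimensionless depth is z₀ = a√(2mV₀)/ℏ = 0.949 × √(110.7) = 9.985.
A new bound state (alternating even/odd) appears each time z₀ passes a multiple of π/2, so N = ⌊2z₀/π⌋ + 1 = ⌊6.357⌋ + 1 = 7.

N = 7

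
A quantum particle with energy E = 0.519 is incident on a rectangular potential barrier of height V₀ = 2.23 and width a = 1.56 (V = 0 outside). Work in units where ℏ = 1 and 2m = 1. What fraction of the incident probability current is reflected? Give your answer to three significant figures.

R = 0.952

Since E < V₀ the interior solution is evanescent with decay constant κ = √(2m(V₀ − E))/ℏ = 1.308.
κa = 2.041, sinh(κa) = 3.782.
Matching ψ, ψ′ at both faces gives T = [1 + V₀² sinh²(κa) / (4E(V₀ − E))]⁻¹ = 1/21.03 = 0.0476.
R = 1 − T = 0.952.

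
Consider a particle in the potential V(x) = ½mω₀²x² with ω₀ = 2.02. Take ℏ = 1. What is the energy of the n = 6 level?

E = 13.1

Using E_n = (n + ½)ℏω₀: E_6 = 6.5 × 2.02 = 13.13.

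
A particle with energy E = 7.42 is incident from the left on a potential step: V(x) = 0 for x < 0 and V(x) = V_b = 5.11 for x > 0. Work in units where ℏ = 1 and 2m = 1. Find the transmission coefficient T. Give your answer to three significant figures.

T = 0.919

The wavenumbers are k₁ = √(2mE)/ℏ = 2.724 on the left and k₂ = √(2m(E − V_b))/ℏ = 1.520 on the right.
Matching ψ and ψ′ at x = 0 gives r = (k₁ − k₂)/(k₁ + k₂), so R = r² = 0.08050 and T = 1 − R = 0.9195.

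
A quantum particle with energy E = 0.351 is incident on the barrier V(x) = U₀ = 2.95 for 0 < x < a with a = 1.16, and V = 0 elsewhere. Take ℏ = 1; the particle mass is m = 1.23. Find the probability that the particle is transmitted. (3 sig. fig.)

T = 0.00476

Since E < U₀ the interior solution is evanescent with decay constant κ = √(2m(U₀ − E))/ℏ = 2.529.
κa = 2.933, sinh(κa) = 9.366.
The exact tunnelling result is T⁻¹ = 1 + U₀² sinh²(κa) / [4E(U₀ − E)] = 210.2, so T = 0.00476.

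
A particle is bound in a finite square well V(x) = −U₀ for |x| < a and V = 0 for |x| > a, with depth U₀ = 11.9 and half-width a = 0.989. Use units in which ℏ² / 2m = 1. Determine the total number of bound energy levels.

The dimensionless depth is z₀ = a√(2mU₀)/ℏ = 0.989 × √(11.90) = 3.412.
A new bound state (alternating even/odd) appears each time z₀ passes a multiple of π/2, so N = ⌊2z₀/π⌋ + 1 = ⌊2.172⌋ + 1 = 3.

N = 3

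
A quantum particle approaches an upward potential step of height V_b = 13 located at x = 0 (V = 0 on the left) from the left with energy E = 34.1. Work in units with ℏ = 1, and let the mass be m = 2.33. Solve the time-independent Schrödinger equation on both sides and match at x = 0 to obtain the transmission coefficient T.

T = 0.986

On each side the TISE gives plane waves with k = √(2m(E − V))/ℏ: k₁ = √(2·2.33·34.1) = 12.61, k₂ = √(2·2.33·21.1) = 9.916.
Continuity of ψ and ψ′ at the step yields the reflection amplitude r = (k₁ − k₂)/(k₁ + k₂) = 0.1194; thus R = |r|² = 0.01426, T = 0.9857.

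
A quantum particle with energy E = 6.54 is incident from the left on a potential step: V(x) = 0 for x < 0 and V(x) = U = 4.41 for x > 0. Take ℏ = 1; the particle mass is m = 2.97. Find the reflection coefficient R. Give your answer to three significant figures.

R = 0.0747

On each side the TISE gives plane waves with k = √(2m(E − V))/ℏ: k₁ = √(2·2.97·6.54) = 6.233, k₂ = √(2·2.97·2.13) = 3.557.
Matching ψ and ψ′ at x = 0 gives r = (k₁ − k₂)/(k₁ + k₂), so R = r² = 0.07471 and T = 1 − R = 0.9253.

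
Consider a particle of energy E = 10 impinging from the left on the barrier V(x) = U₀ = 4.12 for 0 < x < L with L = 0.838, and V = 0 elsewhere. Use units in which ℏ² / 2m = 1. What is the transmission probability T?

T = 0.945

Above the barrier the interior wavenumber is k₂ = √(2m(E − U₀))/ℏ = 2.425, giving phase k₂L = 2.032.
Matching at both interfaces gives T⁻¹ = 1 + U₀² sin²(k₂L) / [4E(E − U₀)] = 1.058, hence T = 0.945.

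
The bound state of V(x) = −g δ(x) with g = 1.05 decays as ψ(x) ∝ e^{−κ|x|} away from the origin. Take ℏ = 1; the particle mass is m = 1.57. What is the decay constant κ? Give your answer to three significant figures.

Integrate −(ℏ²/2m)ψ'' − gδ(x)ψ = Eψ from −ε to +ε: the ψ'' term gives ψ'(0⁺) − ψ'(0⁻) and the δ term gives −(2mg/ℏ²)ψ(0).
With ψ ∝ e^{−κ|x|} this yields −2κ = −2mg/ℏ², so κ = mg/ℏ² = 1.649.

κ = 1.65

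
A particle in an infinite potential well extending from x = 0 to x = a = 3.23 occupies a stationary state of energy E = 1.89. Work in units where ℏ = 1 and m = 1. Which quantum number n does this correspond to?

From E_n = n²π²ℏ²/(2ma²) invert to n = √(2ma²E)/(πℏ).
n = (3.23/π) × √(2 × 1 × 1.89) = 1.999 → n = 2.

n = 2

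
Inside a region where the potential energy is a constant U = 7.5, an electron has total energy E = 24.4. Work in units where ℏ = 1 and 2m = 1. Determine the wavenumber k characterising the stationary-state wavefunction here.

k = 4.11

With E > U the solution is oscillatory, ψ ∝ e^{±ikx} with k = √(2m(E − U))/ℏ.
k = √(2 × 0.5 × 16.9) = 4.111.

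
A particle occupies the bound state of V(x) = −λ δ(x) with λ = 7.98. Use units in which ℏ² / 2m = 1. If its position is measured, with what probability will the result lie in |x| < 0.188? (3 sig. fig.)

The normalised bound state is ψ = √κ e^{−κ|x|} with κ = mλ/ℏ² = 3.990.
P(|x| < d) = ∫_{−d}^{d} κ e^{−2κ|x|} dx = 1 − e^{−2κd} = 1 − e^{−1.500} = 0.7769.

P = 0.777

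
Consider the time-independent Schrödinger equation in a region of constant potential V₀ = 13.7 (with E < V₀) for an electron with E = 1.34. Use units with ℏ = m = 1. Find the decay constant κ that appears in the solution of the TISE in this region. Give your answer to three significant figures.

κ = 4.97

Since E < V₀ the TISE in this region is ψ'' = κ²ψ with κ = √(2m(V₀ − E))/ℏ.
κ = √(2 × 1 × 12.36) = 4.972.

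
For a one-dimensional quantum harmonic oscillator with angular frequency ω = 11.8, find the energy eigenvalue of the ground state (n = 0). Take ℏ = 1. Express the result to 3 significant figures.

E = 5.90

The oscillator eigenvalues are E_n = ℏω(n + ½), so E_0 = 11.8 × 0.5 = 5.900.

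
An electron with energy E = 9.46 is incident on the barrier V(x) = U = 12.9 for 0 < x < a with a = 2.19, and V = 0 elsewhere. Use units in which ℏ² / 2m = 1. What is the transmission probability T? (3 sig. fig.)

T = 0.000927

E < U: inside the barrier ψ ∝ e^{±κx} with κ = √(2m(U − E))/ℏ = 1.855.
κa = 4.062, sinh(κa) = 29.03.
The exact tunnelling result is T⁻¹ = 1 + U² sinh²(κa) / [4E(U − E)] = 1079, so T = 0.000927.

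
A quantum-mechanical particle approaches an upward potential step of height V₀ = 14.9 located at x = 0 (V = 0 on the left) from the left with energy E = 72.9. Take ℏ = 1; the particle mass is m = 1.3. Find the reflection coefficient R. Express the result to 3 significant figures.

R = 0.00326

On each side the TISE gives plane waves with k = √(2m(E − V))/ℏ: k₁ = √(2·1.3·72.9) = 13.77, k₂ = √(2·1.3·58) = 12.28.
Continuity of ψ and ψ′ at the step yields the reflection amplitude r = (k₁ − k₂)/(k₁ + k₂) = 0.05710; thus R = |r|² = 0.003260, T = 0.9967.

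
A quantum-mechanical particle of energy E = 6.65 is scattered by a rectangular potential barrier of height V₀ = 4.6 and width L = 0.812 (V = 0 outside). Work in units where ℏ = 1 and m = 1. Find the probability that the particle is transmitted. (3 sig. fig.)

E > V₀: inside the barrier k₂ = √(2m(E − V₀))/ℏ = 2.025, k₂L = 1.644.
T = [1 + V₀² sin²(k₂L) / (4E(E − V₀))]⁻¹ = 1/1.386 = 0.722.

T = 0.722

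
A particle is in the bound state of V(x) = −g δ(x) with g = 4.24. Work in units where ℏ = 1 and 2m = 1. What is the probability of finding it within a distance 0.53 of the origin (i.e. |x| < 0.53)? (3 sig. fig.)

The normalised bound state is ψ = √κ e^{−κ|x|} with κ = mg/ℏ² = 2.120.
P(|x| < d) = ∫_{−d}^{d} κ e^{−2κ|x|} dx = 1 − e^{−2κd} = 1 − e^{−2.247} = 0.8943.

P = 0.894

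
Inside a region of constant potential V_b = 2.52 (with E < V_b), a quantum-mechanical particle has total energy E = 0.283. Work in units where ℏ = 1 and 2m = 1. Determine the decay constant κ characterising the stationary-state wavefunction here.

Since E < V_b the TISE in this region is ψ'' = κ²ψ with κ = √(2m(V_b − E))/ℏ.
κ = √(2 × 0.5 × 2.237) = 1.496.

κ = 1.50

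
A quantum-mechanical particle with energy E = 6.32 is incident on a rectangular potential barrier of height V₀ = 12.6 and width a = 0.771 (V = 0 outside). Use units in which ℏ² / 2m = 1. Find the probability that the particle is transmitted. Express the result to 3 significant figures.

E < V₀: inside the barrier ψ ∝ e^{±κx} with κ = √(2m(V₀ − E))/ℏ = 2.506.
κa = 1.932, sinh(κa) = 3.380.
The exact tunnelling result is T⁻¹ = 1 + V₀² sinh²(κa) / [4E(V₀ − E)] = 12.42, so T = 0.0805.

T = 0.0805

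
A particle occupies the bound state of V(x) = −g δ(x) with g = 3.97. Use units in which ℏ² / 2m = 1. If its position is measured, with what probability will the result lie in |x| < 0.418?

P = 0.810

The normalised bound state is ψ = √κ e^{−κ|x|} with κ = mg/ℏ² = 1.985.
P(|x| < d) = ∫_{−d}^{d} κ e^{−2κ|x|} dx = 1 − e^{−2κd} = 1 − e^{−1.659} = 0.8098.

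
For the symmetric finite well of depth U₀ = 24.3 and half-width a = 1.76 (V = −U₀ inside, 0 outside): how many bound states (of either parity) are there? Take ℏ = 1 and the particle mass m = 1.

N = 8

The dimensionless depth is z₀ = a√(2mU₀)/ℏ = 1.76 × √(48.60) = 12.27.
The even/odd transcendental equations gain one root per π/2 in z₀, giving N = 1 + ⌊2z₀/π⌋ = 1 + ⌊7.811⌋ = 8.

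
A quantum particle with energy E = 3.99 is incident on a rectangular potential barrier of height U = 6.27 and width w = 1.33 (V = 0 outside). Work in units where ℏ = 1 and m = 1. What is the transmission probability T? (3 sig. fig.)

Since E < U the interior solution is evanescent with decay constant κ = √(2m(U − E))/ℏ = 2.135.
κw = 2.840, sinh(κw) = 8.530.
Matching ψ, ψ′ at both faces gives T = [1 + U² sinh²(κw) / (4E(U − E))]⁻¹ = 1/79.60 = 0.0126.

T = 0.0126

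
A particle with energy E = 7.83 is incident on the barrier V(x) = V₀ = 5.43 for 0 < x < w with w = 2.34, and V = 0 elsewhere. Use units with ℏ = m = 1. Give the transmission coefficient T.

T = 0.753

E > V₀: inside the barrier k₂ = √(2m(E − V₀))/ℏ = 2.191, k₂w = 5.127.
Matching at both interfaces gives T⁻¹ = 1 + V₀² sin²(k₂w) / [4E(E − V₀)] = 1.329, hence T = 0.753.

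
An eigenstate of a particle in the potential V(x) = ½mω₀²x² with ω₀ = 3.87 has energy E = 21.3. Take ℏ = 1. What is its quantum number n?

n = 5

E_n = ℏω₀(n + ½) ⇒ n = E/(ℏω₀) − ½ = 21.3/3.87 − 0.5 = 5.004 → n = 5.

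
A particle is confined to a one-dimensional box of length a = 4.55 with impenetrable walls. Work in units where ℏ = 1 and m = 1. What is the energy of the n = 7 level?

E = 11.7

Requiring ψ(0) = ψ(a) = 0 quantises k = nπ/a, hence E_n = ℏ²k²/2m = n²π²ℏ²/(2ma²).
E_7 = 7² × π² / (2 × 1 × 4.55²) = 11.68.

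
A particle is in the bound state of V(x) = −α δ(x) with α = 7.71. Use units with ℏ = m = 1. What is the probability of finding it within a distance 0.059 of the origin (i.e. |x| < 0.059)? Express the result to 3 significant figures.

P = 0.597

The normalised bound state is ψ = √κ e^{−κ|x|} with κ = mα/ℏ² = 7.710.
P(|x| < d) = ∫_{−d}^{d} κ e^{−2κ|x|} dx = 1 − e^{−2κd} = 1 − e^{−0.9098} = 0.5974.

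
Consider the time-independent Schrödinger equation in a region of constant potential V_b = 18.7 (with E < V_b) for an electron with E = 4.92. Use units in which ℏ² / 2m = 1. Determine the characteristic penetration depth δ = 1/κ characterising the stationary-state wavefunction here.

Since E < V_b the TISE in this region is ψ'' = κ²ψ with κ = √(2m(V_b − E))/ℏ.
κ = √(2 × 0.5 × 13.78) = 3.712. The penetration depth is δ = 1/κ = 0.269.

δ = 0.269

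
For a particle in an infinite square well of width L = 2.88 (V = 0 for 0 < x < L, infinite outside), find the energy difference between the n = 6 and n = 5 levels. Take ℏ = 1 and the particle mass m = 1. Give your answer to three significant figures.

E_n = n²π²ℏ²/(2mL²), so ΔE = (6² − 5²) π²ℏ²/(2mL²).
ΔE = 11 × π² / (2 × 1 × 2.88²) = 6.545.

ΔE = 6.54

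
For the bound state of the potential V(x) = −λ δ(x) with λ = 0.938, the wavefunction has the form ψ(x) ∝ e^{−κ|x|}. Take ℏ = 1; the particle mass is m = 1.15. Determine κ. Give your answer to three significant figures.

κ = 1.08

Integrating the TISE across x = 0 gives the cusp condition ψ'(0⁺) − ψ'(0⁻) = −(2mλ/ℏ²)ψ(0).
With ψ ∝ e^{−κ|x|} this yields −2κ = −2mλ/ℏ², so κ = mλ/ℏ² = 1.079.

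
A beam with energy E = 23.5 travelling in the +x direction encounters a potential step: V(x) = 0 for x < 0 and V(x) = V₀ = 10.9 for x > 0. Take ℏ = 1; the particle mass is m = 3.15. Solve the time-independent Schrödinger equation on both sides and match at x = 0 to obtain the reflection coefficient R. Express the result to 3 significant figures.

R = 0.0239

On each side the TISE gives plane waves with k = √(2m(E − V))/ℏ: k₁ = √(2·3.15·23.5) = 12.17, k₂ = √(2·3.15·12.6) = 8.910.
Continuity of ψ and ψ′ at the step yields the reflection amplitude r = (k₁ − k₂)/(k₁ + k₂) = 0.1546; thus R = |r|² = 0.02389, T = 0.9761.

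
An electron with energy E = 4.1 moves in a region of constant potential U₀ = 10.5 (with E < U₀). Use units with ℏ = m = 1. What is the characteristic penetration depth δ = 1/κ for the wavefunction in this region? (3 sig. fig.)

Since E < U₀ the TISE in this region is ψ'' = κ²ψ with κ = √(2m(U₀ − E))/ℏ.
κ = √(2 × 1 × 6.4) = 3.578. The penetration depth is δ = 1/κ = 0.280.

δ = 0.280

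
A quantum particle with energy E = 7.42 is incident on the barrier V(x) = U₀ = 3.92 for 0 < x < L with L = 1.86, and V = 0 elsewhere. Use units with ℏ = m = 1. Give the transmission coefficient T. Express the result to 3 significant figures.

E > U₀: inside the barrier k₂ = √(2m(E − U₀))/ℏ = 2.646, k₂L = 4.921.
Matching at both interfaces gives T⁻¹ = 1 + U₀² sin²(k₂L) / [4E(E − U₀)] = 1.142, hence T = 0.876.

T = 0.876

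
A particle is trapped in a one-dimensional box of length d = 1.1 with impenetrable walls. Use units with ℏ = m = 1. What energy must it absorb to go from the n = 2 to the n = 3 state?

ΔE = 20.4

E_n = n²π²ℏ²/(2md²), so ΔE = (3² − 2²) π²ℏ²/(2md²).
ΔE = 5 × π² / (2 × 1 × 1.1²) = 20.39.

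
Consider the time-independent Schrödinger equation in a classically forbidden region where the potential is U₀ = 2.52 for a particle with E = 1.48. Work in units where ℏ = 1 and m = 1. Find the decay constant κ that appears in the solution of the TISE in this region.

κ = 1.44

Since E < U₀ the TISE in this region is ψ'' = κ²ψ with κ = √(2m(U₀ − E))/ℏ.
κ = √(2 × 1 × 1.04) = 1.442.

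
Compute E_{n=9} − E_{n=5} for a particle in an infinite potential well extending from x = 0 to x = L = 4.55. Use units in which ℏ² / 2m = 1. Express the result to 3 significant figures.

ΔE = 26.7

E_n = n²π²ℏ²/(2mL²), so ΔE = (9² − 5²) π²ℏ²/(2mL²).
ΔE = 56 × π² / (2 × 0.5 × 4.55²) = 26.70.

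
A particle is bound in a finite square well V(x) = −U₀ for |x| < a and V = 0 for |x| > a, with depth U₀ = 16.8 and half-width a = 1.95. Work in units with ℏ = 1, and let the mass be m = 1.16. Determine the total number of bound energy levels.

N = 8

Define the well-strength parameter z₀ = (a/ℏ)√(2mU₀) = 1.95 × √(2·1.16·16.8) = 12.17.
A new bound state (alternating even/odd) appears each time z₀ passes a multiple of π/2, so N = ⌊2z₀/π⌋ + 1 = ⌊7.750⌋ + 1 = 8.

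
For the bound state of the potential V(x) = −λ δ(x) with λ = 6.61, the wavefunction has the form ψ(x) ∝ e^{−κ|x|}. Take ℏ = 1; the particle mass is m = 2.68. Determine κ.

κ = 17.7

Integrating the TISE across x = 0 gives the cusp condition ψ'(0⁺) − ψ'(0⁻) = −(2mλ/ℏ²)ψ(0).
With ψ ∝ e^{−κ|x|} this yields −2κ = −2mλ/ℏ², so κ = mλ/ℏ² = 17.71.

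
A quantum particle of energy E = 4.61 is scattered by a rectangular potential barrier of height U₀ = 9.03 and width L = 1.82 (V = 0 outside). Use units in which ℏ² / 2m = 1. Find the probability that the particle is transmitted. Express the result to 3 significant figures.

T = 0.00190

E < U₀: inside the barrier ψ ∝ e^{±κx} with κ = √(2m(U₀ − E))/ℏ = 2.102.
κL = 3.826, sinh(κL) = 22.94.
The exact tunnelling result is T⁻¹ = 1 + U₀² sinh²(κL) / [4E(U₀ − E)] = 527.3, so T = 0.00190.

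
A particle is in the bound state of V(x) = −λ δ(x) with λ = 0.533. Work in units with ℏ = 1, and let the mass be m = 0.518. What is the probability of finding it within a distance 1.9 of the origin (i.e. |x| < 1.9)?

P = 0.650

The normalised bound state is ψ = √κ e^{−κ|x|} with κ = mλ/ℏ² = 0.2761.
P(|x| < d) = ∫_{−d}^{d} κ e^{−2κ|x|} dx = 1 − e^{−2κd} = 1 − e^{−1.049} = 0.6498.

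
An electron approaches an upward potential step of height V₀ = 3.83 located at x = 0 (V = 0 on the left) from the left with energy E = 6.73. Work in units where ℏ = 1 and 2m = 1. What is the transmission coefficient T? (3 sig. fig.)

On each side the TISE gives plane waves with k = √(2m(E − V))/ℏ: k₁ = √(2·½·6.73) = 2.594, k₂ = √(2·½·2.9) = 1.703.
Matching ψ and ψ′ at x = 0 gives r = (k₁ − k₂)/(k₁ + k₂), so R = r² = 0.04302 and T = 1 − R = 0.9570.

T = 0.957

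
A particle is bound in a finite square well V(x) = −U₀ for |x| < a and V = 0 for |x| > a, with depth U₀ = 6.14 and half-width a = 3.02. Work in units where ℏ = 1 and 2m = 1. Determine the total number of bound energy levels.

N = 5

The dimensionless depth is z₀ = a√(2mU₀)/ℏ = 3.02 × √(6.140) = 7.483.
The even/odd transcendental equations gain one root per π/2 in z₀, giving N = 1 + ⌊2z₀/π⌋ = 1 + ⌊4.764⌋ = 5.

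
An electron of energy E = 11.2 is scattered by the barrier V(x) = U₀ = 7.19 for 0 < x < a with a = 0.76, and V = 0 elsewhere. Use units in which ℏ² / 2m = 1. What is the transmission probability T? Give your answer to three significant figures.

E > U₀: inside the barrier k₂ = √(2m(E − U₀))/ℏ = 2.002, k₂a = 1.522.
T = [1 + U₀² sin²(k₂a) / (4E(E − U₀))]⁻¹ = 1/1.287 = 0.777.

T = 0.777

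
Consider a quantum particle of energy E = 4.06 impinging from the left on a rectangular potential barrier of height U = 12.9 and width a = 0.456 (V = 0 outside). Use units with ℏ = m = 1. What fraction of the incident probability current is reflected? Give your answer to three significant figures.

R = 0.928

E < U: inside the barrier ψ ∝ e^{±κx} with κ = √(2m(U − E))/ℏ = 4.205.
κa = 1.917, sinh(κa) = 3.328.
Matching ψ, ψ′ at both faces gives T = [1 + U² sinh²(κa) / (4E(U − E))]⁻¹ = 1/13.84 = 0.0723.
R = 1 − T = 0.928.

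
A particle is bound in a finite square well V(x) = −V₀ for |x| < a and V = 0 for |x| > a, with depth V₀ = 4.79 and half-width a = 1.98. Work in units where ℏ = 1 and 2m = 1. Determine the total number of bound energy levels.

The dimensionless depth is z₀ = a√(2mV₀)/ℏ = 1.98 × √(4.790) = 4.333.
A new bound state (alternating even/odd) appears each time z₀ passes a multiple of π/2, so N = ⌊2z₀/π⌋ + 1 = ⌊2.759⌋ + 1 = 3.

N = 3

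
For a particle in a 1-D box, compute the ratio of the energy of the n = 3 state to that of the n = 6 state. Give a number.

0.25

E_n = n²π²ℏ²/(2mL²) so the ratio is n₂²/n₁² = 9/36 = 0.25.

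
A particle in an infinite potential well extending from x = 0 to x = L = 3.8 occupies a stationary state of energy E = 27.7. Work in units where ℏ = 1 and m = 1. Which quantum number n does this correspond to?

For an infinite well E_n = n²π²ℏ²/(2mL²), so n = (L/πℏ)√(2mE).
n = (3.8/π) × √(2 × 1 × 27.7) = 9.003 → n = 9.

n = 9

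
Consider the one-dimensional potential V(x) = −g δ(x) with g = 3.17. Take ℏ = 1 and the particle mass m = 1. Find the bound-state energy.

E = -5.02

For x ≠ 0 the bound state is ψ ∝ e^{−κ|x|}; integrating the TISE across the delta gives the cusp condition 2κ = 2mg/ℏ², so κ = 3.170.
Then E = −ℏ²κ²/(2m) = −mg²/(2ℏ²) = -5.024.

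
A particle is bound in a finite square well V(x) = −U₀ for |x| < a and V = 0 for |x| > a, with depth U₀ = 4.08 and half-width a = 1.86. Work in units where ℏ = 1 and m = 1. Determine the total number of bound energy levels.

N = 4

Define the well-strength parameter z₀ = (a/ℏ)√(2mU₀) = 1.86 × √(2·1·4.08) = 5.313.
The even/odd transcendental equations gain one root per π/2 in z₀, giving N = 1 + ⌊2z₀/π⌋ = 1 + ⌊3.383⌋ = 4.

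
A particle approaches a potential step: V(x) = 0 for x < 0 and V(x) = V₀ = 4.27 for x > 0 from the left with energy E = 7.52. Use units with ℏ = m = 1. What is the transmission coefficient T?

T = 0.957

On each side the TISE gives plane waves with k = √(2m(E − V))/ℏ: k₁ = √(2·1·7.52) = 3.878, k₂ = √(2·1·3.25) = 2.550.
Continuity of ψ and ψ′ at the step yields the reflection amplitude r = (k₁ − k₂)/(k₁ + k₂) = 0.2067; thus R = |r|² = 0.04273, T = 0.9573.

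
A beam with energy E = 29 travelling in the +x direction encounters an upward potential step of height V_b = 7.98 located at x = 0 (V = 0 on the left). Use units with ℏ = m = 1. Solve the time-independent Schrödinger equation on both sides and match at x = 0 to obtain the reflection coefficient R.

On each side the TISE gives plane waves with k = √(2m(E − V))/ℏ: k₁ = √(2·1·29) = 7.616, k₂ = √(2·1·21.02) = 6.484.
Continuity of ψ and ψ′ at the step yields the reflection amplitude r = (k₁ − k₂)/(k₁ + k₂) = 0.08028; thus R = |r|² = 0.006445, T = 0.9936.

R = 0.00645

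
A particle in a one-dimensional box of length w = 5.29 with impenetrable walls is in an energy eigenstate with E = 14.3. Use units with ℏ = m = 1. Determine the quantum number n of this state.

n = 9

From E_n = n²π²ℏ²/(2mw²) invert to n = √(2mw²E)/(πℏ).
n = (5.29/π) × √(2 × 1 × 14.3) = 9.005 → n = 9.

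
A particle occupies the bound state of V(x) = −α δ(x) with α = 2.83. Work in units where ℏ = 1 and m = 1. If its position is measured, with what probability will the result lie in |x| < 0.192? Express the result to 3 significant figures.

The normalised bound state is ψ = √κ e^{−κ|x|} with κ = mα/ℏ² = 2.830.
P(|x| < d) = ∫_{−d}^{d} κ e^{−2κ|x|} dx = 1 − e^{−2κd} = 1 − e^{−1.087} = 0.6627.

P = 0.663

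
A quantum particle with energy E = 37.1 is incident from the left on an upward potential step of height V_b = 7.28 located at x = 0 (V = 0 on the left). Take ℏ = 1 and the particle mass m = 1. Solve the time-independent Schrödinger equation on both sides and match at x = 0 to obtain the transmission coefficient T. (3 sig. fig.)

The wavenumbers are k₁ = √(2mE)/ℏ = 8.614 on the left and k₂ = √(2m(E − V_b))/ℏ = 7.723 on the right.
Matching ψ and ψ′ at x = 0 gives r = (k₁ − k₂)/(k₁ + k₂), so R = r² = 0.002976 and T = 1 − R = 0.9970.

T = 0.997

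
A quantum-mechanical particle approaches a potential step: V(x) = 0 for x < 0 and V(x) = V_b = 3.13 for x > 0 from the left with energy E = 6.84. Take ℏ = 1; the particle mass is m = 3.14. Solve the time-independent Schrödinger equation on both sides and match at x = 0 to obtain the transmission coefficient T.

The wavenumbers are k₁ = √(2mE)/ℏ = 6.554 on the left and k₂ = √(2m(E − V_b))/ℏ = 4.827 on the right.
Matching ψ and ψ′ at x = 0 gives r = (k₁ − k₂)/(k₁ + k₂), so R = r² = 0.02303 and T = 1 − R = 0.9770.

T = 0.977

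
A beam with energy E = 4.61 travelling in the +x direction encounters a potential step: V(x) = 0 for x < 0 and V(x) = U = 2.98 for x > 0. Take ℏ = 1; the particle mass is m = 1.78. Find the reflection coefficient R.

R = 0.0646

On each side the TISE gives plane waves with k = √(2m(E − V))/ℏ: k₁ = √(2·1.78·4.61) = 4.051, k₂ = √(2·1.78·1.63) = 2.409.
Matching ψ and ψ′ at x = 0 gives r = (k₁ − k₂)/(k₁ + k₂), so R = r² = 0.06462 and T = 1 − R = 0.9354.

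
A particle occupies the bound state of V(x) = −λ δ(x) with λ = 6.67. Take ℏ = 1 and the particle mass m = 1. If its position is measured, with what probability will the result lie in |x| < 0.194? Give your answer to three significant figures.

P = 0.925

The normalised bound state is ψ = √κ e^{−κ|x|} with κ = mλ/ℏ² = 6.670.
P(|x| < d) = ∫_{−d}^{d} κ e^{−2κ|x|} dx = 1 − e^{−2κd} = 1 − e^{−2.588} = 0.9248.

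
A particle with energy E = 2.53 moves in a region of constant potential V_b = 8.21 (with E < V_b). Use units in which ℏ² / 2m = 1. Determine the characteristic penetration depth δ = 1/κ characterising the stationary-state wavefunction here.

δ = 0.420

Since E < V_b the TISE in this region is ψ'' = κ²ψ with κ = √(2m(V_b − E))/ℏ.
κ = √(2 × 0.5 × 5.68) = 2.383. The penetration depth is δ = 1/κ = 0.420.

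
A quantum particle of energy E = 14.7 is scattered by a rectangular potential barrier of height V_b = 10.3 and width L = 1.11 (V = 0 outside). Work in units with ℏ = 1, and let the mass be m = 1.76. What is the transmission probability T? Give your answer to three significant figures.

E > V_b: inside the barrier k₂ = √(2m(E − V_b))/ℏ = 3.935, k₂L = 4.368.
Matching at both interfaces gives T⁻¹ = 1 + V_b² sin²(k₂L) / [4E(E − V_b)] = 1.363, hence T = 0.733.

T = 0.733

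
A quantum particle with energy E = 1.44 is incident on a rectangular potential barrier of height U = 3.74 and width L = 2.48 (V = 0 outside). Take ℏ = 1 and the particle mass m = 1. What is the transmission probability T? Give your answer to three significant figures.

Since E < U the interior solution is evanescent with decay constant κ = √(2m(U − E))/ℏ = 2.145.
κL = 5.319, sinh(κL) = 102.1.
Matching ψ, ψ′ at both faces gives T = [1 + U² sinh²(κL) / (4E(U − E))]⁻¹ = 1/11000 = 0.0000909.

T = 0.0000909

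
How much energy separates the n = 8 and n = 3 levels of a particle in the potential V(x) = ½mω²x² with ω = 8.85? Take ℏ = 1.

ΔE = 44.3

E_n = ℏω(n + ½), so ΔE = (8 − 3) ℏω = 5 × 8.85 = 44.25.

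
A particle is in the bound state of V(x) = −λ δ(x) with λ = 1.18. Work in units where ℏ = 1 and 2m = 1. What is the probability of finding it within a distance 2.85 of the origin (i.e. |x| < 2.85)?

The normalised bound state is ψ = √κ e^{−κ|x|} with κ = mλ/ℏ² = 0.5900.
P(|x| < d) = ∫_{−d}^{d} κ e^{−2κ|x|} dx = 1 − e^{−2κd} = 1 − e^{−3.363} = 0.9654.

P = 0.965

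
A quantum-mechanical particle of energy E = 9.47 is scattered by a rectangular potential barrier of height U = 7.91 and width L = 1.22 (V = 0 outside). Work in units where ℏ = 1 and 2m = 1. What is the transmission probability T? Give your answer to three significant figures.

T = 0.486

E > U: inside the barrier k₂ = √(2m(E − U))/ℏ = 1.249, k₂L = 1.524.
T = [1 + U² sin²(k₂L) / (4E(E − U))]⁻¹ = 1/2.056 = 0.486.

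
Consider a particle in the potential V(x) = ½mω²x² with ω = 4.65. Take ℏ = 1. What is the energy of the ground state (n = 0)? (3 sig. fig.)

E = 2.33

Using E_n = (n + ½)ℏω: E_0 = 0.5 × 4.65 = 2.325.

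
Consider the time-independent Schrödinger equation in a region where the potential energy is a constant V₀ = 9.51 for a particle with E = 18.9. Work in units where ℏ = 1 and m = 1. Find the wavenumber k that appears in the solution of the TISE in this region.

k = 4.33

With E > V₀ the solution is oscillatory, ψ ∝ e^{±ikx} with k = √(2m(E − V₀))/ℏ.
k = √(2 × 1 × 9.39) = 4.334.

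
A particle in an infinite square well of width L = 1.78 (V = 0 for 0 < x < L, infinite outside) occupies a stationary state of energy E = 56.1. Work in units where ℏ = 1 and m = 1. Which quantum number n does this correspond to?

n = 6

For an infinite well E_n = n²π²ℏ²/(2mL²), so n = (L/πℏ)√(2mE).
n = (1.78/π) × √(2 × 1 × 56.1) = 6.002 → n = 6.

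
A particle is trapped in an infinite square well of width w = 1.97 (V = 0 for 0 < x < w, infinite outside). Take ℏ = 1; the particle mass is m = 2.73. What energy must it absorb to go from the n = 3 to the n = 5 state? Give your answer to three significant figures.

E_n = n²π²ℏ²/(2mw²), so ΔE = (5² − 3²) π²ℏ²/(2mw²).
ΔE = 16 × π² / (2 × 2.73 × 1.97²) = 7.452.

ΔE = 7.45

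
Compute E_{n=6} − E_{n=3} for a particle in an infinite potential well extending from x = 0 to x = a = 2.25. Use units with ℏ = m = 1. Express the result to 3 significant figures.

E_n = n²π²ℏ²/(2ma²), so ΔE = (6² − 3²) π²ℏ²/(2ma²).
ΔE = 27 × π² / (2 × 1 × 2.25²) = 26.32.

ΔE = 26.3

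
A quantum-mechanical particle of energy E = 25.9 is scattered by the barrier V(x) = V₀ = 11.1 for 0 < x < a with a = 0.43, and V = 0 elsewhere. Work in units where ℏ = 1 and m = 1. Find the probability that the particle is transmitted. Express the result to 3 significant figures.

E > V₀: inside the barrier k₂ = √(2m(E − V₀))/ℏ = 5.441, k₂a = 2.339.
T = [1 + V₀² sin²(k₂a) / (4E(E − V₀))]⁻¹ = 1/1.042 = 0.960.

T = 0.960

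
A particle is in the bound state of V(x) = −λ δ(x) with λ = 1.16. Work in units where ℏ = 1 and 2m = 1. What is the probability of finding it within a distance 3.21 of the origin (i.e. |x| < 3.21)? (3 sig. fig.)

P = 0.976

The normalised bound state is ψ = √κ e^{−κ|x|} with κ = mλ/ℏ² = 0.5800.
P(|x| < d) = ∫_{−d}^{d} κ e^{−2κ|x|} dx = 1 − e^{−2κd} = 1 − e^{−3.724} = 0.9759.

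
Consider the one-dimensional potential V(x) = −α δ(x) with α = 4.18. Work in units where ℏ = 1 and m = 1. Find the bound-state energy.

The bound state is ψ(x) = √κ e^{−κ|x|}. The derivative jump ψ'(0⁺) − ψ'(0⁻) = −(2mα/ℏ²)ψ(0) fixes κ = mα/ℏ² = 4.180.
Then E = −ℏ²κ²/(2m) = −mα²/(2ℏ²) = -8.736.

E = -8.74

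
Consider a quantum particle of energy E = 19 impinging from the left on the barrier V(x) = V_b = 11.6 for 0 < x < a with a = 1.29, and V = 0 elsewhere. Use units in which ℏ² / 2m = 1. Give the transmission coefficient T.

E > V_b: inside the barrier k₂ = √(2m(E − V_b))/ℏ = 2.720, k₂a = 3.509.
Matching at both interfaces gives T⁻¹ = 1 + V_b² sin²(k₂a) / [4E(E − V_b)] = 1.031, hence T = 0.970.

T = 0.970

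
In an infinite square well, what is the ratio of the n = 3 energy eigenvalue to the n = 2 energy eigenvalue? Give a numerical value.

Since E_n ∝ n², the ratio is (3/2)² = 2.25.

2.25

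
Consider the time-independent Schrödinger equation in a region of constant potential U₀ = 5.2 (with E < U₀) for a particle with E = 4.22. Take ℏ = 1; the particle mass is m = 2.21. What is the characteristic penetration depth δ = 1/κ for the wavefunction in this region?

Since E < U₀ the TISE in this region is ψ'' = κ²ψ with κ = √(2m(U₀ − E))/ℏ.
κ = √(2 × 2.21 × 0.98) = 2.081. The penetration depth is δ = 1/κ = 0.480.

δ = 0.480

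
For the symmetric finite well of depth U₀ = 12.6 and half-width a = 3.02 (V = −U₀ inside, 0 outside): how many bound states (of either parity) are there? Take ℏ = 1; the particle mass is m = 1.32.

The dimensionless depth is z₀ = a√(2mU₀)/ℏ = 3.02 × √(33.26) = 17.42.
The even/odd transcendental equations gain one root per π/2 in z₀, giving N = 1 + ⌊2z₀/π⌋ = 1 + ⌊11.09⌋ = 12.

N = 12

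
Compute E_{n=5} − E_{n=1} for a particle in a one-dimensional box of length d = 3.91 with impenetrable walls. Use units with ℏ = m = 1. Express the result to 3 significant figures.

E_n = n²π²ℏ²/(2md²), so ΔE = (5² − 1²) π²ℏ²/(2md²).
ΔE = 24 × π² / (2 × 1 × 3.91²) = 7.747.

ΔE = 7.75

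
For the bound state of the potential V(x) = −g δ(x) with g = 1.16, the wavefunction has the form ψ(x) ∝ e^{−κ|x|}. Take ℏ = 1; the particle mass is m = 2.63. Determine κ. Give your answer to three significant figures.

κ = 3.05

Integrating the TISE across x = 0 gives the cusp condition ψ'(0⁺) − ψ'(0⁻) = −(2mg/ℏ²)ψ(0).
With ψ ∝ e^{−κ|x|} this yields −2κ = −2mg/ℏ², so κ = mg/ℏ² = 3.051.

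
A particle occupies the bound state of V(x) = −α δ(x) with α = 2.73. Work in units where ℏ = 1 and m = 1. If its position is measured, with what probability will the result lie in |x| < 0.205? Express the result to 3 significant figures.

P = 0.673

The normalised bound state is ψ = √κ e^{−κ|x|} with κ = mα/ℏ² = 2.730.
P(|x| < d) = ∫_{−d}^{d} κ e^{−2κ|x|} dx = 1 − e^{−2κd} = 1 − e^{−1.119} = 0.6735.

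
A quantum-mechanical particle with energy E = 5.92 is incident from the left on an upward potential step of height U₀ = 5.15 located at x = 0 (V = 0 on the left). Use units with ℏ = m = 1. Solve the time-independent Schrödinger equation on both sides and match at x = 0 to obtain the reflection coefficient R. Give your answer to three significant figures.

The wavenumbers are k₁ = √(2mE)/ℏ = 3.441 on the left and k₂ = √(2m(E − U₀))/ℏ = 1.241 on the right.
Matching ψ and ψ′ at x = 0 gives r = (k₁ − k₂)/(k₁ + k₂), so R = r² = 0.2208 and T = 1 − R = 0.7792.

R = 0.221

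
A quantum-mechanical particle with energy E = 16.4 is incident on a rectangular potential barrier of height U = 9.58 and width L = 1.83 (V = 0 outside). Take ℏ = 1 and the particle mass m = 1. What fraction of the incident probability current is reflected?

Above the barrier the interior wavenumber is k₂ = √(2m(E − U))/ℏ = 3.693, giving phase k₂L = 6.759.
T = [1 + U² sin²(k₂L) / (4E(E − U))]⁻¹ = 1/1.043 = 0.959.
R = 1 − T = 0.0412.

R = 0.0412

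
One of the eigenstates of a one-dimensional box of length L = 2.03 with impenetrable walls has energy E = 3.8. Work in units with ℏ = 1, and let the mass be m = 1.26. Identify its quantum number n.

n = 2

From E_n = n²π²ℏ²/(2mL²) invert to n = √(2mL²E)/(πℏ).
n = (2.03/π) × √(2 × 1.26 × 3.8) = 2.000 → n = 2.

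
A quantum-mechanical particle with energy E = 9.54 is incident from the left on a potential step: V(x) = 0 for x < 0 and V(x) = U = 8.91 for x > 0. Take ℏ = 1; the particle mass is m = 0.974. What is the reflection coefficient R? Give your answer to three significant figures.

The wavenumbers are k₁ = √(2mE)/ℏ = 4.311 on the left and k₂ = √(2m(E − U))/ℏ = 1.108 on the right.
Matching ψ and ψ′ at x = 0 gives r = (k₁ − k₂)/(k₁ + k₂), so R = r² = 0.3494 and T = 1 − R = 0.6506.

R = 0.349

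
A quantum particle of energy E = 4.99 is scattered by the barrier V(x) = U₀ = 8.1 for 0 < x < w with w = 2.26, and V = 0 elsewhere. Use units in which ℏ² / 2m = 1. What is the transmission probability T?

T = 0.00131

E < U₀: inside the barrier ψ ∝ e^{±κx} with κ = √(2m(U₀ − E))/ℏ = 1.764.
κw = 3.986, sinh(κw) = 26.90.
The exact tunnelling result is T⁻¹ = 1 + U₀² sinh²(κw) / [4E(U₀ − E)] = 765.7, so T = 0.00131.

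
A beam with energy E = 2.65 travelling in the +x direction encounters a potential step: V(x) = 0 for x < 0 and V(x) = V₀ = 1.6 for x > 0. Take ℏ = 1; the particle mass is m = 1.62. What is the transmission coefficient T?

T = 0.948

The wavenumbers are k₁ = √(2mE)/ℏ = 2.930 on the left and k₂ = √(2m(E − V₀))/ℏ = 1.844 on the right.
Matching ψ and ψ′ at x = 0 gives r = (k₁ − k₂)/(k₁ + k₂), so R = r² = 0.05171 and T = 1 − R = 0.9483.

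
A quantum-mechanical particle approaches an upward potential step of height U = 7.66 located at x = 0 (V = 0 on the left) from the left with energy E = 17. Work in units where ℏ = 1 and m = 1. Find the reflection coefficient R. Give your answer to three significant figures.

On each side the TISE gives plane waves with k = √(2m(E − V))/ℏ: k₁ = √(2·1·17) = 5.831, k₂ = √(2·1·9.34) = 4.322.
Matching ψ and ψ′ at x = 0 gives r = (k₁ − k₂)/(k₁ + k₂), so R = r² = 0.02209 and T = 1 − R = 0.9779.

R = 0.0221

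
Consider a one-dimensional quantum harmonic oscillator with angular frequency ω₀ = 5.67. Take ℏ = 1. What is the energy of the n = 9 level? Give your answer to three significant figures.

The oscillator eigenvalues are E_n = ℏω₀(n + ½), so E_9 = 5.67 × 9.5 = 53.87.

E = 53.9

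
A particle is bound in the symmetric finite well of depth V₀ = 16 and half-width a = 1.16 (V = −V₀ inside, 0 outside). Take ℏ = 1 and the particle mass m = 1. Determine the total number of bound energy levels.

The dimensionless depth is z₀ = a√(2mV₀)/ℏ = 1.16 × √(32.00) = 6.562.
The even/odd transcendental equations gain one root per π/2 in z₀, giving N = 1 + ⌊2z₀/π⌋ = 1 + ⌊4.177⌋ = 5.

N = 5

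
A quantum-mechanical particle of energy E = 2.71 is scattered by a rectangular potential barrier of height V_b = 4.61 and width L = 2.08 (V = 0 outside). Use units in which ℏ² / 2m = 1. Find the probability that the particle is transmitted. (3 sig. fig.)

E < V_b: inside the barrier ψ ∝ e^{±κx} with κ = √(2m(V_b − E))/ℏ = 1.378.
κL = 2.867, sinh(κL) = 8.764.
The exact tunnelling result is T⁻¹ = 1 + V_b² sinh²(κL) / [4E(V_b − E)] = 80.26, so T = 0.0125.

T = 0.0125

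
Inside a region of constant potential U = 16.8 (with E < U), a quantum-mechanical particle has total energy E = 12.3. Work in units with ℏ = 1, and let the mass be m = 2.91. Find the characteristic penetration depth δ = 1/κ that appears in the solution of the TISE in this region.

δ = 0.195

Since E < U the TISE in this region is ψ'' = κ²ψ with κ = √(2m(U − E))/ℏ.
κ = √(2 × 2.91 × 4.5) = 5.118. The penetration depth is δ = 1/κ = 0.195.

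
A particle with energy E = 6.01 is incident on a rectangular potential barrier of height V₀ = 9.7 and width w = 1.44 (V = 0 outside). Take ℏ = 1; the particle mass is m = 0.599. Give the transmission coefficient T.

T = 0.00881

Since E < V₀ the interior solution is evanescent with decay constant κ = √(2m(V₀ − E))/ℏ = 2.103.
κw = 3.028, sinh(κw) = 10.30.
The exact tunnelling result is T⁻¹ = 1 + V₀² sinh²(κw) / [4E(V₀ − E)] = 113.5, so T = 0.00881.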